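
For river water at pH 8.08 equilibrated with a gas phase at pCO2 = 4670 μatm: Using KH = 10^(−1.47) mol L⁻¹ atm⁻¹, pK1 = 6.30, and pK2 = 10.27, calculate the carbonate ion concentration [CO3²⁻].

[CO2*] = KH · pCO2 = 10^(−1.47) × 4670×10^-6 = 1.582×10^-4 mol/L
α₀ = 1/(1 + K1/[H⁺] + K1K2/[H⁺]²) = 1/(1 + 10^+1.78 + 10^-0.41) = 0.01622
DIC = [CO2*]/α₀ = 1.582×10^-4 / 0.01622 = 9.755 mmol/L
[CO3²⁻] = α₂·DIC; α₂ = 0.006311, so [CO3²⁻] = 0.006311 × 9.755 = 0.0616 mmol/L

[CO3²⁻] = 0.0616 mmol/L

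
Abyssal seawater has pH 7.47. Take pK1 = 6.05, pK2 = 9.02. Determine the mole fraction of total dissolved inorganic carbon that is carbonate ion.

α₂ = 0.0264

α₂ = 1 / (1 + [H⁺]/K2 + [H⁺]²/(K1K2)) = 1 / (1 + 10^+1.55 + 10^+0.13)
   = 1 / (1 + 35.481 + 1.3490) = 1/37.830 = 0.02643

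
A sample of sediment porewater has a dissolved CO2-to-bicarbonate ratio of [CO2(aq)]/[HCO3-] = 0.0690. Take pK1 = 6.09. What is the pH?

pH = 7.25

From K1 = [H⁺][HCO3-]/[CO2(aq)]:  pH = pK1 − log₁₀([CO2(aq)]/[HCO3-])
log₁₀(0.0690) = -1.161
pH = 6.09 − (-1.161) = 7.25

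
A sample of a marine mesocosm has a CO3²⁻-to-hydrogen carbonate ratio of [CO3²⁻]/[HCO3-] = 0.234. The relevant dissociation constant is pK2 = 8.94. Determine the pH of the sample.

From K2 = [H⁺][CO3²⁻]/[HCO3-]:  pH = pK2 + log₁₀([CO3²⁻]/[HCO3-])
log₁₀(0.234) = -0.631
pH = 8.94 + (-0.631) = 8.31

pH = 8.31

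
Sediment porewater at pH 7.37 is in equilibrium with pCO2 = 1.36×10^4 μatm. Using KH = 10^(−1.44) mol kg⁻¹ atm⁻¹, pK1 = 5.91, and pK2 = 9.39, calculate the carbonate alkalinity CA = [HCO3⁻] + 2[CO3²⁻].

[CO2*] = KH · pCO2 = 10^(−1.44) × 1.36×10^4×10^-6 = 4.938×10^-4 mol/kg
α₀ = 1/(1 + K1/[H⁺] + K1K2/[H⁺]²) = 1/(1 + 10^+1.46 + 10^-0.56) = 0.03321
DIC = [CO2*]/α₀ = 4.938×10^-4 / 0.03321 = 14.87 mmol/kg
CA = (α₁ + 2α₂)·DIC = (0.9576 + 2×0.009145) × 14.87 = 14.5 mmol/kg

CA = 14.5 mmol/kg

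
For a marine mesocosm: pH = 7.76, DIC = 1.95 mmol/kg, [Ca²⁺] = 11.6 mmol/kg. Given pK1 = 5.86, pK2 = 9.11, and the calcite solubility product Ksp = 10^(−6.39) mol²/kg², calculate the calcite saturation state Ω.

Ω = 2.35

α₂ = 1 / (1 + [H⁺]/K2 + [H⁺]²/(K1K2)) = 1 / (1 + 10^+1.35 + 10^-0.55)
   = 1 / (1 + 22.387 + 0.28184) = 1/23.669 = 0.04225
[CO3²⁻] = α₂ × DIC = 0.04225 × 1.95 = 0.08239 mmol/kg
Ksp = 10^(−6.39) = 4.074×10^-7
Ω = [Ca²⁺][CO3²⁻]/Ksp = (11.6×10^-3)(8.239×10^-5) / 4.074×10^-7 = 2.35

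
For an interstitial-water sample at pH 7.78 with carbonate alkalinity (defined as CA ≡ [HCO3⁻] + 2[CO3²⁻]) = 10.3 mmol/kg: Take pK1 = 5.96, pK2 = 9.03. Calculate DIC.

CA = [HCO3⁻] + 2[CO3²⁻] = (α₁ + 2α₂)·DIC
At pH 7.78: [H⁺]/K1 = 10^-1.82 = 0.015136, K2/[H⁺] = 10^-1.25 = 0.056234
α₁ = 1/(1 + 0.015136 + 0.056234) = 1/1.0714 = 0.9334; α₂ = α₁·K2/[H⁺] = 0.05249
α₁ + 2α₂ = 1.0384
DIC = CA / (α₁ + 2α₂) = 10.3 / 1.0384 = 9.92 mmol/kg

DIC = 9.92 mmol/kg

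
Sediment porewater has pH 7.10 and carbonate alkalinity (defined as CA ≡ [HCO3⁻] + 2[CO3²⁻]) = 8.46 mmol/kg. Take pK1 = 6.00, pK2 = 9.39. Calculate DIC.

CA = [HCO3⁻] + 2[CO3²⁻] = (α₁ + 2α₂)·DIC
At pH 7.10: [H⁺]/K1 = 10^-1.10 = 0.079433, K2/[H⁺] = 10^-2.29 = 0.0051286
α₁ = 1/(1 + 0.079433 + 0.0051286) = 1/1.0846 = 0.9220; α₂ = α₁·K2/[H⁺] = 0.004729
α₁ + 2α₂ = 0.9315
DIC = CA / (α₁ + 2α₂) = 8.46 / 0.9315 = 9.08 mmol/kg

DIC = 9.08 mmol/kg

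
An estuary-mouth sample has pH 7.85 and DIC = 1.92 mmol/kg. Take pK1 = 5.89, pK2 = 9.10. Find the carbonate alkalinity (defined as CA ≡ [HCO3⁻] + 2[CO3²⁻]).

CA = [HCO3⁻] + 2[CO3²⁻] = (α₁ + 2α₂)·DIC
At pH 7.85: [H⁺]/K1 = 10^-1.96 = 0.010965, K2/[H⁺] = 10^-1.25 = 0.056234
α₁ = 1/(1 + 0.010965 + 0.056234) = 1/1.0672 = 0.9370; α₂ = α₁·K2/[H⁺] = 0.05269
α₁ + 2α₂ = 1.0424
CA = 1.0424 × 1.92 = 2.00 mmol/kg

CA = 2.00 mmol/kg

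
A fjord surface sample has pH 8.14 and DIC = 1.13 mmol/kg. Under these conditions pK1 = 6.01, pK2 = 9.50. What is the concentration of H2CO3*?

α₀ = 1 / (1 + K1/[H⁺] + K1K2/[H⁺]²) = 1 / (1 + 10^+2.13 + 10^+0.77)
   = 1 / (1 + 134.90 + 5.8884) = 1/141.78 = 0.007053
[CO2*] = α₀ × DIC = 0.007053 × 1.13 = 0.00797 mmol/kg = 7.97 μmol/kg

[CO2*] = 7.97 μmol/kg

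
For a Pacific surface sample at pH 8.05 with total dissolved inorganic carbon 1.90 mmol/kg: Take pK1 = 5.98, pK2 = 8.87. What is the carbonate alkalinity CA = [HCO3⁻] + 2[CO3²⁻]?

CA = 2.13 mmol/kg

CA = [HCO3⁻] + 2[CO3²⁻] = (α₁ + 2α₂)·DIC
At pH 8.05: [H⁺]/K1 = 10^-2.07 = 0.0085114, K2/[H⁺] = 10^-0.82 = 0.15136
α₁ = 1/(1 + 0.0085114 + 0.15136) = 1/1.1599 = 0.8622; α₂ = α₁·K2/[H⁺] = 0.1305
α₁ + 2α₂ = 1.1232
CA = 1.1232 × 1.90 = 2.13 mmol/kg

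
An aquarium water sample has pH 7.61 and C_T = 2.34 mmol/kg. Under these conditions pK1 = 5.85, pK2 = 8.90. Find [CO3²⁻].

α₂ = 1 / (1 + [H⁺]/K2 + [H⁺]²/(K1K2)) = 1 / (1 + 10^+1.29 + 10^-0.47)
   = 1 / (1 + 19.498 + 0.33884) = 1/20.837 = 0.04799
[CO3²⁻] = α₂ × DIC = 0.04799 × 2.34 = 0.112 mmol/kg

[CO3²⁻] = 0.112 mmol/kg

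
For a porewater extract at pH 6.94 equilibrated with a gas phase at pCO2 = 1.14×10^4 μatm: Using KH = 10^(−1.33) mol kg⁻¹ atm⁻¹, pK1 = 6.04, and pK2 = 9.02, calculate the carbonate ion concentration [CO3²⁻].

[CO2*] = KH · pCO2 = 10^(−1.33) × 1.14×10^4×10^-6 = 5.332×10^-4 mol/kg
α₀ = 1/(1 + K1/[H⁺] + K1K2/[H⁺]²) = 1/(1 + 10^+0.90 + 10^-1.18) = 0.1110
DIC = [CO2*]/α₀ = 5.332×10^-4 / 0.1110 = 4.804 mmol/kg
[CO3²⁻] = α₂·DIC; α₂ = 0.007333, so [CO3²⁻] = 0.007333 × 4.804 = 0.0352 mmol/kg

[CO3²⁻] = 0.0352 mmol/kg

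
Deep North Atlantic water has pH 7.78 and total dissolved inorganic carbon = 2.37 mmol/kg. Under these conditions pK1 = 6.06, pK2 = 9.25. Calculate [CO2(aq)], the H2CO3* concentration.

[CO2*] = 0.0429 mmol/kg

α₀ = 1 / (1 + K1/[H⁺] + K1K2/[H⁺]²) = 1 / (1 + 10^+1.72 + 10^+0.25)
   = 1 / (1 + 52.481 + 1.7783) = 1/55.259 = 0.01810
[CO2*] = α₀ × DIC = 0.01810 × 2.37 = 0.0429 mmol/kg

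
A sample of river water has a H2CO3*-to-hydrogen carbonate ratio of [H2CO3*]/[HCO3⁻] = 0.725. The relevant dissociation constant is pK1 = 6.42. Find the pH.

pH = 6.56

From K1 = [H⁺][HCO3⁻]/[H2CO3*]:  pH = pK1 − log₁₀([H2CO3*]/[HCO3⁻])
log₁₀(0.725) = -0.140
pH = 6.42 − (-0.140) = 6.56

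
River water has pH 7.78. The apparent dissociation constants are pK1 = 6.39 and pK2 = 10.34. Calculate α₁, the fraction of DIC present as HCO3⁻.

α₁ = 1 / (1 + [H⁺]/K1 + K2/[H⁺]) = 1 / (1 + 10^-1.39 + 10^-2.56)
   = 1 / (1 + 0.040738 + 0.0027542) = 1/1.0435 = 0.9583

α₁ = 0.958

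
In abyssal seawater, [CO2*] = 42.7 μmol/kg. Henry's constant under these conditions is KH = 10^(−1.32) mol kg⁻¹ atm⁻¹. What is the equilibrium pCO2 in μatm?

KH = 10^(−1.32) = 4.786×10^-2 mol kg⁻¹ atm⁻¹
pCO2 = [CO2*]/KH = 42.7×10^-6 / 4.786×10^-2 = 8.92×10^-4 atm = 892 μatm

pCO2 = 892 μatm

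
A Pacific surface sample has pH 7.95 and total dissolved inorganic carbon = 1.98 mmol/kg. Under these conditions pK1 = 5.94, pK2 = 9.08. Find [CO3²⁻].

α₂ = 1 / (1 + [H⁺]/K2 + [H⁺]²/(K1K2)) = 1 / (1 + 10^+1.13 + 10^-0.88)
   = 1 / (1 + 13.490 + 0.13183) = 1/14.621 = 0.06839
[CO3²⁻] = α₂ × DIC = 0.06839 × 1.98 = 0.135 mmol/kg

[CO3²⁻] = 0.135 mmol/kg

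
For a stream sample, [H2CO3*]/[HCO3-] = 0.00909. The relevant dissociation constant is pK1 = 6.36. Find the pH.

pH = 8.40

From K1 = [H⁺][HCO3-]/[H2CO3*]:  pH = pK1 − log₁₀([H2CO3*]/[HCO3-])
log₁₀(0.00909) = -2.041
pH = 6.36 − (-2.041) = 8.40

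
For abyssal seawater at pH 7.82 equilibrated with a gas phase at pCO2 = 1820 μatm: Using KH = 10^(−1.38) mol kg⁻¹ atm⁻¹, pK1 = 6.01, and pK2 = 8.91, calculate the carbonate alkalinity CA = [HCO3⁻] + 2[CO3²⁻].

CA = 5.69 mmol/kg

[CO2*] = KH · pCO2 = 10^(−1.38) × 1820×10^-6 = 7.587×10^-5 mol/kg
α₀ = 1/(1 + K1/[H⁺] + K1K2/[H⁺]²) = 1/(1 + 10^+1.81 + 10^+0.72) = 0.01412
DIC = [CO2*]/α₀ = 7.587×10^-5 / 0.01412 = 5.373 mmol/kg
CA = (α₁ + 2α₂)·DIC = (0.9118 + 2×0.07411) × 5.373 = 5.69 mmol/kg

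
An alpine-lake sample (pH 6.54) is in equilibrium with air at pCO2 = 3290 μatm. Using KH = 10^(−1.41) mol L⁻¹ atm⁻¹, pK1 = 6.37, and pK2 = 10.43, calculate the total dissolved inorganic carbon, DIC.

[CO2*] = KH · pCO2 = 10^(−1.41) × 3290×10^-6 = 1.280×10^-4 mol/L
α₀ = 1/(1 + K1/[H⁺] + K1K2/[H⁺]²) = 1/(1 + 10^+0.17 + 10^-3.72) = 0.4033
DIC = [CO2*]/α₀ = 1.280×10^-4 / 0.4033 = 0.317 mmol/L

DIC = 0.317 mmol/L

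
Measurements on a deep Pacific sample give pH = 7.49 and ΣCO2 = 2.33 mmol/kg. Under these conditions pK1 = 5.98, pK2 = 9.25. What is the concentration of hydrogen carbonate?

α₁ = 1 / (1 + [H⁺]/K1 + K2/[H⁺]) = 1 / (1 + 10^-1.51 + 10^-1.76)
   = 1 / (1 + 0.030903 + 0.017378) = 1/1.0483 = 0.9539
[HCO3⁻] = α₁ × DIC = 0.9539 × 2.33 = 2.22 mmol/kg

[HCO3⁻] = 2.22 mmol/kg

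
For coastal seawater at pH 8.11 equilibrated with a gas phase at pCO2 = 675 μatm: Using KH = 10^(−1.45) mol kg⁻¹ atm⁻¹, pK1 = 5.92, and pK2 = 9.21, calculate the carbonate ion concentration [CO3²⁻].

[CO2*] = KH · pCO2 = 10^(−1.45) × 675×10^-6 = 2.395×10^-5 mol/kg
α₀ = 1/(1 + K1/[H⁺] + K1K2/[H⁺]²) = 1/(1 + 10^+2.19 + 10^+1.09) = 0.005946
DIC = [CO2*]/α₀ = 2.395×10^-5 / 0.005946 = 4.028 mmol/kg
[CO3²⁻] = α₂·DIC; α₂ = 0.07315, so [CO3²⁻] = 0.07315 × 4.028 = 0.295 mmol/kg

[CO3²⁻] = 0.295 mmol/kg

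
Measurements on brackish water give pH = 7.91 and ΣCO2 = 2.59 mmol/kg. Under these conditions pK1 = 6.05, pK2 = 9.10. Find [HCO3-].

α₁ = 1 / (1 + [H⁺]/K1 + K2/[H⁺]) = 1 / (1 + 10^-1.86 + 10^-1.19)
   = 1 / (1 + 0.013804 + 0.064565) = 1/1.0784 = 0.9273
[HCO3⁻] = α₁ × DIC = 0.9273 × 2.59 = 2.40 mmol/kg

[HCO3⁻] = 2.40 mmol/kg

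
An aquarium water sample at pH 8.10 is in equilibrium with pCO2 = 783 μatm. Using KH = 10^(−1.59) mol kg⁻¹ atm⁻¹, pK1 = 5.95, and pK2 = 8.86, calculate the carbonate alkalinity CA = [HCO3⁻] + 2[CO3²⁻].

CA = 3.83 mmol/kg

[CO2*] = KH · pCO2 = 10^(−1.59) × 783×10^-6 = 2.013×10^-5 mol/kg
α₀ = 1/(1 + K1/[H⁺] + K1K2/[H⁺]²) = 1/(1 + 10^+2.15 + 10^+1.39) = 0.005995
DIC = [CO2*]/α₀ = 2.013×10^-5 / 0.005995 = 3.357 mmol/kg
CA = (α₁ + 2α₂)·DIC = (0.8468 + 2×0.1472) × 3.357 = 3.83 mmol/kg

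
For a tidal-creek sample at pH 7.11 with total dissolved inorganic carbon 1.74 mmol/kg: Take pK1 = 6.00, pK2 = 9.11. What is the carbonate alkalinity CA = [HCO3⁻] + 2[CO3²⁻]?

CA = 1.63 mmol/kg

CA = [HCO3⁻] + 2[CO3²⁻] = (α₁ + 2α₂)·DIC
At pH 7.11: [H⁺]/K1 = 10^-1.11 = 0.077625, K2/[H⁺] = 10^-2.00 = 0.010000
α₁ = 1/(1 + 0.077625 + 0.010000) = 1/1.0876 = 0.9194; α₂ = α₁·K2/[H⁺] = 0.009194
α₁ + 2α₂ = 0.9378
CA = 0.9378 × 1.74 = 1.63 mmol/kg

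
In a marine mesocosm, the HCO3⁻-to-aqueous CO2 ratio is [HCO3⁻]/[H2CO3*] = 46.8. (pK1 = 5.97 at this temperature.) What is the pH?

pH = 7.64

From K1 = [H⁺][HCO3⁻]/[H2CO3*]:  pH = pK1 + log₁₀([HCO3⁻]/[H2CO3*])
log₁₀(46.8) = +1.670
pH = 5.97 + (+1.670) = 7.64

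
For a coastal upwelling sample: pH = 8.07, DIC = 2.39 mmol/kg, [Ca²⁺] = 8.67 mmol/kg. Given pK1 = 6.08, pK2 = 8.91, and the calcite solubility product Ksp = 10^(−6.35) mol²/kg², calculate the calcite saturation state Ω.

Ω = 5.81

α₂ = 1 / (1 + [H⁺]/K2 + [H⁺]²/(K1K2)) = 1 / (1 + 10^+0.84 + 10^-1.15)
   = 1 / (1 + 6.9183 + 0.070795) = 1/7.9891 = 0.1252
[CO3²⁻] = α₂ × DIC = 0.1252 × 2.39 = 0.2992 mmol/kg
Ksp = 10^(−6.35) = 4.467×10^-7
Ω = [Ca²⁺][CO3²⁻]/Ksp = (8.67×10^-3)(2.992×10^-4) / 4.467×10^-7 = 5.81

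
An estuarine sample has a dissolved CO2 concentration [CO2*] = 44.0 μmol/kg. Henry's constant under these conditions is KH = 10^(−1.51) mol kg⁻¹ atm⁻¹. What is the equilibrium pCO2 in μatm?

pCO2 = 1420 μatm

KH = 10^(−1.51) = 3.090×10^-2 mol kg⁻¹ atm⁻¹
pCO2 = [CO2*]/KH = 44.0×10^-6 / 3.090×10^-2 = 1.42×10^-3 atm = 1420 μatm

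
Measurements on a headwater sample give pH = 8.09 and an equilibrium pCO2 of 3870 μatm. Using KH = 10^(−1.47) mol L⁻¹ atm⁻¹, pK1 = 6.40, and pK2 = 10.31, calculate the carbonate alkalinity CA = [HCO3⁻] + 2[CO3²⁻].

[CO2*] = KH · pCO2 = 10^(−1.47) × 3870×10^-6 = 1.311×10^-4 mol/L
α₀ = 1/(1 + K1/[H⁺] + K1K2/[H⁺]²) = 1/(1 + 10^+1.69 + 10^-0.53) = 0.01989
DIC = [CO2*]/α₀ = 1.311×10^-4 / 0.01989 = 6.592 mmol/L
CA = (α₁ + 2α₂)·DIC = (0.9742 + 2×0.005870) × 6.592 = 6.50 mmol/L

CA = 6.50 mmol/L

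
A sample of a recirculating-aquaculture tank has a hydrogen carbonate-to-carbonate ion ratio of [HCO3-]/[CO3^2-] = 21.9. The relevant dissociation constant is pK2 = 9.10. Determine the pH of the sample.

pH = 7.76

From K2 = [H⁺][CO3^2-]/[HCO3-]:  pH = pK2 − log₁₀([HCO3-]/[CO3^2-])
log₁₀(21.9) = +1.340
pH = 9.10 − (+1.340) = 7.76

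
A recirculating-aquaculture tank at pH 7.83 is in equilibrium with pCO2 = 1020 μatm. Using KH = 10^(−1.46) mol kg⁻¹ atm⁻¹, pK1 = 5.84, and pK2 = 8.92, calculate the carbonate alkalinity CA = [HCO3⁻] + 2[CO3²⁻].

[CO2*] = KH · pCO2 = 10^(−1.46) × 1020×10^-6 = 3.537×10^-5 mol/kg
α₀ = 1/(1 + K1/[H⁺] + K1K2/[H⁺]²) = 1/(1 + 10^+1.99 + 10^+0.90) = 0.009375
DIC = [CO2*]/α₀ = 3.537×10^-5 / 0.009375 = 3.773 mmol/kg
CA = (α₁ + 2α₂)·DIC = (0.9162 + 2×0.07447) × 3.773 = 4.02 mmol/kg

CA = 4.02 mmol/kg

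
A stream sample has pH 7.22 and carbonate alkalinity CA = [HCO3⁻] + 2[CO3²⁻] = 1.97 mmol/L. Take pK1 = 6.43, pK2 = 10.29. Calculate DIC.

DIC = 2.29 mmol/L

CA = [HCO3⁻] + 2[CO3²⁻] = (α₁ + 2α₂)·DIC
At pH 7.22: [H⁺]/K1 = 10^-0.79 = 0.16218, K2/[H⁺] = 10^-3.07 = 0.00085114
α₁ = 1/(1 + 0.16218 + 0.00085114) = 1/1.1630 = 0.8598; α₂ = α₁·K2/[H⁺] = 0.0007318
α₁ + 2α₂ = 0.8613
DIC = CA / (α₁ + 2α₂) = 1.97 / 0.8613 = 2.29 mmol/L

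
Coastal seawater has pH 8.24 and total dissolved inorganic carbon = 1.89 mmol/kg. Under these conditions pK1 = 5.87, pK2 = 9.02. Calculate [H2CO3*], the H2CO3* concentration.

[CO2*] = 6.89 μmol/kg

α₀ = 1 / (1 + K1/[H⁺] + K1K2/[H⁺]²) = 1 / (1 + 10^+2.37 + 10^+1.59)
   = 1 / (1 + 234.42 + 38.905) = 1/274.33 = 0.003645
[CO2*] = α₀ × DIC = 0.003645 × 1.89 = 0.00689 mmol/kg = 6.89 μmol/kg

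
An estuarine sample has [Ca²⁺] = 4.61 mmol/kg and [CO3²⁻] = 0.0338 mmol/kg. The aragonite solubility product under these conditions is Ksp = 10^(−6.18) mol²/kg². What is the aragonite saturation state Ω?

Ω = 0.236

Ksp = 10^(−6.18) = 6.607×10^-7
Ω = [Ca²⁺][CO3²⁻]/Ksp = (4.61×10^-3)(0.0338×10^-3) / 6.607×10^-7 = 0.236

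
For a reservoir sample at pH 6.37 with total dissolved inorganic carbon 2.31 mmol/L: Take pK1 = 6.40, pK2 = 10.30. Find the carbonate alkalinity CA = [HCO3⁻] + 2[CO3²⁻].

CA = [HCO3⁻] + 2[CO3²⁻] = (α₁ + 2α₂)·DIC
At pH 6.37: [H⁺]/K1 = 10^0.03 = 1.0715, K2/[H⁺] = 10^-3.93 = 0.00011749
α₁ = 1/(1 + 1.0715 + 0.00011749) = 1/2.0716 = 0.4827; α₂ = α₁·K2/[H⁺] = 5.671×10^-5
α₁ + 2α₂ = 0.4828
CA = 0.4828 × 2.31 = 1.12 mmol/L

CA = 1.12 mmol/L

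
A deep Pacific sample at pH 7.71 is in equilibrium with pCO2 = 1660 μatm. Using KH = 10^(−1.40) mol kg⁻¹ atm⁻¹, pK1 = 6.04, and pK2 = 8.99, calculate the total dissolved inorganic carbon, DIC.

DIC = 3.32 mmol/kg

[CO2*] = KH · pCO2 = 10^(−1.40) × 1660×10^-6 = 6.609×10^-5 mol/kg
α₀ = 1/(1 + K1/[H⁺] + K1K2/[H⁺]²) = 1/(1 + 10^+1.67 + 10^+0.39) = 0.01991
DIC = [CO2*]/α₀ = 6.609×10^-5 / 0.01991 = 3.32 mmol/kg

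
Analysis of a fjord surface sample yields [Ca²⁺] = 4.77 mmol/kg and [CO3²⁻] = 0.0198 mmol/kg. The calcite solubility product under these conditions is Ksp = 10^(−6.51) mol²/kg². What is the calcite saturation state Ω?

Ω = 0.306

Ksp = 10^(−6.51) = 3.090×10^-7
Ω = [Ca²⁺][CO3²⁻]/Ksp = (4.77×10^-3)(0.0198×10^-3) / 3.090×10^-7 = 0.306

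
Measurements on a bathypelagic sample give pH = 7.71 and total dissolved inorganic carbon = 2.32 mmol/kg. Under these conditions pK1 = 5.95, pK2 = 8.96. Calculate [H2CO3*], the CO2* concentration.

α₀ = 1 / (1 + K1/[H⁺] + K1K2/[H⁺]²) = 1 / (1 + 10^+1.76 + 10^+0.51)
   = 1 / (1 + 57.544 + 3.2359) = 1/61.780 = 0.01619
[CO2*] = α₀ × DIC = 0.01619 × 2.32 = 0.0376 mmol/kg

[CO2*] = 0.0376 mmol/kg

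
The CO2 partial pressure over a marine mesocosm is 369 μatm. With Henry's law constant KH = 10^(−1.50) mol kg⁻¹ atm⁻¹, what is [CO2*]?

[CO2*] = 11.7 μmol/kg

KH = 10^(−1.50) = 3.162×10^-2 mol kg⁻¹ atm⁻¹
[CO2*] = KH · pCO2 = 3.162×10^-2 × 369×10^-6 atm = 1.17×10^-5 mol/kg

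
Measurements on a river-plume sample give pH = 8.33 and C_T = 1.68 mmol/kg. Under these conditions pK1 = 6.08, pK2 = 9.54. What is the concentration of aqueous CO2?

[CO2*] = 8.85 μmol/kg

α₀ = 1 / (1 + K1/[H⁺] + K1K2/[H⁺]²) = 1 / (1 + 10^+2.25 + 10^+1.04)
   = 1 / (1 + 177.83 + 10.965) = 1/189.79 = 0.005269
[CO2*] = α₀ × DIC = 0.005269 × 1.68 = 0.00885 mmol/kg = 8.85 μmol/kg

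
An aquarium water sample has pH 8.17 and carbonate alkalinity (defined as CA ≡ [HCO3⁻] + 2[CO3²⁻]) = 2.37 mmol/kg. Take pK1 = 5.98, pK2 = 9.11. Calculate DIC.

DIC = 2.16 mmol/kg

CA = [HCO3⁻] + 2[CO3²⁻] = (α₁ + 2α₂)·DIC
At pH 8.17: [H⁺]/K1 = 10^-2.19 = 0.0064565, K2/[H⁺] = 10^-0.94 = 0.11482
α₁ = 1/(1 + 0.0064565 + 0.11482) = 1/1.1213 = 0.8918; α₂ = α₁·K2/[H⁺] = 0.1024
α₁ + 2α₂ = 1.0966
DIC = CA / (α₁ + 2α₂) = 2.37 / 1.0966 = 2.16 mmol/kg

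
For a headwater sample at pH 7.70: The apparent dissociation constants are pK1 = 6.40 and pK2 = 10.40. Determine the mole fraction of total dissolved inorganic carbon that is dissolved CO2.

α₀ = 1 / (1 + K1/[H⁺] + K1K2/[H⁺]²) = 1 / (1 + 10^+1.30 + 10^-1.40)
   = 1 / (1 + 19.953 + 0.039811) = 1/20.992 = 0.04764

α₀ = 0.0476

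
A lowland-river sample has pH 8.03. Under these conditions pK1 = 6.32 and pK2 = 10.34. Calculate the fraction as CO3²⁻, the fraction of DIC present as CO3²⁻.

α₂ = 0.00478

α₂ = 1 / (1 + [H⁺]/K2 + [H⁺]²/(K1K2)) = 1 / (1 + 10^+2.31 + 10^+0.60)
   = 1 / (1 + 204.17 + 3.9811) = 1/209.15 = 0.004781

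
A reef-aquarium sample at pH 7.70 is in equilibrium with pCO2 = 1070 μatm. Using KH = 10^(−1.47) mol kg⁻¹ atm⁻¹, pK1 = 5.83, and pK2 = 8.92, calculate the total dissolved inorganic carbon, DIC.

[CO2*] = KH · pCO2 = 10^(−1.47) × 1070×10^-6 = 3.626×10^-5 mol/kg
α₀ = 1/(1 + K1/[H⁺] + K1K2/[H⁺]²) = 1/(1 + 10^+1.87 + 10^+0.65) = 0.01256
DIC = [CO2*]/α₀ = 3.626×10^-5 / 0.01256 = 2.89 mmol/kg

DIC = 2.89 mmol/kg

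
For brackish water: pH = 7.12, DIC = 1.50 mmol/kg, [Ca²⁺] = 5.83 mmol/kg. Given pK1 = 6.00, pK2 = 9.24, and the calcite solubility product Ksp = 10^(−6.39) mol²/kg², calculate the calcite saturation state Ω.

α₂ = 1 / (1 + [H⁺]/K2 + [H⁺]²/(K1K2)) = 1 / (1 + 10^+2.12 + 10^+1.00)
   = 1 / (1 + 131.83 + 10.000) = 1/142.83 = 0.007002
[CO3²⁻] = α₂ × DIC = 0.007002 × 1.50 = 0.01050 mmol/kg = 10.50 μmol/kg
Ksp = 10^(−6.39) = 4.074×10^-7
Ω = [Ca²⁺][CO3²⁻]/Ksp = (5.83×10^-3)(1.050×10^-5) / 4.074×10^-7 = 0.150

Ω = 0.150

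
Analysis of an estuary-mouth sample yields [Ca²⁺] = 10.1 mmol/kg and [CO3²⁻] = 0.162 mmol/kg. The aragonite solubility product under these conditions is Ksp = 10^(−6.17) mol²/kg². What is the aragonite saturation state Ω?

Ksp = 10^(−6.17) = 6.761×10^-7
Ω = [Ca²⁺][CO3²⁻]/Ksp = (10.1×10^-3)(0.162×10^-3) / 6.761×10^-7 = 2.42

Ω = 2.42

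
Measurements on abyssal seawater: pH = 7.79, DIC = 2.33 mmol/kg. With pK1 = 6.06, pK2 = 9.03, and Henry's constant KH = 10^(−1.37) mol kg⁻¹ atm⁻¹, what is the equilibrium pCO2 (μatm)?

α₀ = 1 / (1 + K1/[H⁺] + K1K2/[H⁺]²) = 1 / (1 + 10^+1.73 + 10^+0.49)
   = 1 / (1 + 53.703 + 3.0903) = 1/57.793 = 0.01730
[CO2*] = α₀ × DIC = 0.01730 × 2.33 = 0.04032 mmol/kg
pCO2 = [CO2*]/KH = 4.032×10^-5 / 4.266×10^-2 = 945 μatm

pCO2 = 945 μatm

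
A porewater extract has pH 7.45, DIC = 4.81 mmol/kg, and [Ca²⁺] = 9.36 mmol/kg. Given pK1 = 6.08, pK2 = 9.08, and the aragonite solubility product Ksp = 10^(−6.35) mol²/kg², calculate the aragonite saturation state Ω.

α₂ = 1 / (1 + [H⁺]/K2 + [H⁺]²/(K1K2)) = 1 / (1 + 10^+1.63 + 10^+0.26)
   = 1 / (1 + 42.658 + 1.8197) = 1/45.478 = 0.02199
[CO3²⁻] = α₂ × DIC = 0.02199 × 4.81 = 0.1058 mmol/kg
Ksp = 10^(−6.35) = 4.467×10^-7
Ω = [Ca²⁺][CO3²⁻]/Ksp = (9.36×10^-3)(1.058×10^-4) / 4.467×10^-7 = 2.22

Ω = 2.22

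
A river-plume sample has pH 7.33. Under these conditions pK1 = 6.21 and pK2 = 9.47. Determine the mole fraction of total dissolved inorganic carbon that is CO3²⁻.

α₂ = 0.00669

α₂ = 1 / (1 + [H⁺]/K2 + [H⁺]²/(K1K2)) = 1 / (1 + 10^+2.14 + 10^+1.02)
   = 1 / (1 + 138.04 + 10.471) = 1/149.51 = 0.006689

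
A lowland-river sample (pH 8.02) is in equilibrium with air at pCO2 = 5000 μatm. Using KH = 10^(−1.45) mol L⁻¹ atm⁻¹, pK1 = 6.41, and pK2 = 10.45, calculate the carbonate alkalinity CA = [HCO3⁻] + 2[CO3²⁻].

CA = 7.28 mmol/L

[CO2*] = KH · pCO2 = 10^(−1.45) × 5000×10^-6 = 1.774×10^-4 mol/L
α₀ = 1/(1 + K1/[H⁺] + K1K2/[H⁺]²) = 1/(1 + 10^+1.61 + 10^-0.82) = 0.02387
DIC = [CO2*]/α₀ = 1.774×10^-4 / 0.02387 = 7.431 mmol/L
CA = (α₁ + 2α₂)·DIC = (0.9725 + 2×0.003613) × 7.431 = 7.28 mmol/L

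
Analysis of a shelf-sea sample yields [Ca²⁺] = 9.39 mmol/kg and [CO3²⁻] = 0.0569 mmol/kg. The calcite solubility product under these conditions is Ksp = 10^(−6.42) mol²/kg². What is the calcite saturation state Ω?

Ω = 1.41

Ksp = 10^(−6.42) = 3.802×10^-7
Ω = [Ca²⁺][CO3²⁻]/Ksp = (9.39×10^-3)(0.0569×10^-3) / 3.802×10^-7 = 1.41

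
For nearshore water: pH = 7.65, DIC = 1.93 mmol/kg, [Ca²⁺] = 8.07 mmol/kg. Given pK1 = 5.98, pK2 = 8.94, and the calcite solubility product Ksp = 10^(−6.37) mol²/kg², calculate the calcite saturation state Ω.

Ω = 1.75

α₂ = 1 / (1 + [H⁺]/K2 + [H⁺]²/(K1K2)) = 1 / (1 + 10^+1.29 + 10^-0.38)
   = 1 / (1 + 19.498 + 0.41687) = 1/20.915 = 0.04781
[CO3²⁻] = α₂ × DIC = 0.04781 × 1.93 = 0.09228 mmol/kg
Ksp = 10^(−6.37) = 4.266×10^-7
Ω = [Ca²⁺][CO3²⁻]/Ksp = (8.07×10^-3)(9.228×10^-5) / 4.266×10^-7 = 1.75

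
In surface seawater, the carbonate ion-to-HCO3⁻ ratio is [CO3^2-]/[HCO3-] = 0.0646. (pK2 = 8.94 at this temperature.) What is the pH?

pH = 7.75

From K2 = [H⁺][CO3^2-]/[HCO3-]:  pH = pK2 + log₁₀([CO3^2-]/[HCO3-])
log₁₀(0.0646) = -1.190
pH = 8.94 + (-1.190) = 7.75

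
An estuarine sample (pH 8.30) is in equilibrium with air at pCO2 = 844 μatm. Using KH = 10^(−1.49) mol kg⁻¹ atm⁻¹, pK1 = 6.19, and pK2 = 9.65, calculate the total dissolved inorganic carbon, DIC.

[CO2*] = KH · pCO2 = 10^(−1.49) × 844×10^-6 = 2.731×10^-5 mol/kg
α₀ = 1/(1 + K1/[H⁺] + K1K2/[H⁺]²) = 1/(1 + 10^+2.11 + 10^+0.76) = 0.007376
DIC = [CO2*]/α₀ = 2.731×10^-5 / 0.007376 = 3.70 mmol/kg

DIC = 3.70 mmol/kg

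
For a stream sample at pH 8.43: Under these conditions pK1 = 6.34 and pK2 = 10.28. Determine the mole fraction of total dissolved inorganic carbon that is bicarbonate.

α₁ = 1 / (1 + [H⁺]/K1 + K2/[H⁺]) = 1 / (1 + 10^-2.09 + 10^-1.85)
   = 1 / (1 + 0.0081283 + 0.014125) = 1/1.0223 = 0.9782

α₁ = 0.978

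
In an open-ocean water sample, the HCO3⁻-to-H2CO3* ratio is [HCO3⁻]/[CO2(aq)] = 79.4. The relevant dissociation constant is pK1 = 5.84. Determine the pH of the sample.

pH = 7.74

From K1 = [H⁺][HCO3⁻]/[CO2(aq)]:  pH = pK1 + log₁₀([HCO3⁻]/[CO2(aq)])
log₁₀(79.4) = +1.900
pH = 5.84 + (+1.900) = 7.74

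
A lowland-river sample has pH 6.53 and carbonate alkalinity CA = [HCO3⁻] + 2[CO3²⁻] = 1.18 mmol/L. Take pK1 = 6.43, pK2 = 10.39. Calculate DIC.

DIC = 2.12 mmol/L

CA = [HCO3⁻] + 2[CO3²⁻] = (α₁ + 2α₂)·DIC
At pH 6.53: [H⁺]/K1 = 10^-0.10 = 0.79433, K2/[H⁺] = 10^-3.86 = 0.00013804
α₁ = 1/(1 + 0.79433 + 0.00013804) = 1/1.7945 = 0.5573; α₂ = α₁·K2/[H⁺] = 7.692×10^-5
α₁ + 2α₂ = 0.5574
DIC = CA / (α₁ + 2α₂) = 1.18 / 0.5574 = 2.12 mmol/L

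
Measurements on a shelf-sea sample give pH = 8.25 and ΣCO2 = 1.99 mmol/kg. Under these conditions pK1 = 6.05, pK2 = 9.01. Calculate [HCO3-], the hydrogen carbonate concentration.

[HCO3⁻] = 1.69 mmol/kg

α₁ = 1 / (1 + [H⁺]/K1 + K2/[H⁺]) = 1 / (1 + 10^-2.20 + 10^-0.76)
   = 1 / (1 + 0.0063096 + 0.17378) = 1/1.1801 = 0.8474
[HCO3⁻] = α₁ × DIC = 0.8474 × 1.99 = 1.69 mmol/kg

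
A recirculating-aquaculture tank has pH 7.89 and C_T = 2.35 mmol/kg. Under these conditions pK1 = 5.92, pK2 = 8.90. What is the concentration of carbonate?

α₂ = 1 / (1 + [H⁺]/K2 + [H⁺]²/(K1K2)) = 1 / (1 + 10^+1.01 + 10^-0.96)
   = 1 / (1 + 10.233 + 0.10965) = 1/11.343 = 0.08816
[CO3²⁻] = α₂ × DIC = 0.08816 × 2.35 = 0.207 mmol/kg

[CO3²⁻] = 0.207 mmol/kg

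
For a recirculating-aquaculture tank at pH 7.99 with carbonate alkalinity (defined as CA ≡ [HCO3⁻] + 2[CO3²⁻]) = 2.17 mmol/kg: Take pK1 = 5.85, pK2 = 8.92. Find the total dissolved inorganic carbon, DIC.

DIC = 1.98 mmol/kg

CA = [HCO3⁻] + 2[CO3²⁻] = (α₁ + 2α₂)·DIC
At pH 7.99: [H⁺]/K1 = 10^-2.14 = 0.0072444, K2/[H⁺] = 10^-0.93 = 0.11749
α₁ = 1/(1 + 0.0072444 + 0.11749) = 1/1.1247 = 0.8891; α₂ = α₁·K2/[H⁺] = 0.1045
α₁ + 2α₂ = 1.0980
DIC = CA / (α₁ + 2α₂) = 2.17 / 1.0980 = 1.98 mmol/kg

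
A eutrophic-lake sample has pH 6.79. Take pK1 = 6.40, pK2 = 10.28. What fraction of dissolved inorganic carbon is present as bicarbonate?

α₁ = 0.710

α₁ = 1 / (1 + [H⁺]/K1 + K2/[H⁺]) = 1 / (1 + 10^-0.39 + 10^-3.49)
   = 1 / (1 + 0.40738 + 0.00032359) = 1/1.4077 = 0.7104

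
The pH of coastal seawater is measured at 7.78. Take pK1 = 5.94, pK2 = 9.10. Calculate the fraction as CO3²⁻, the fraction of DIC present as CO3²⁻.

α₂ = 1 / (1 + [H⁺]/K2 + [H⁺]²/(K1K2)) = 1 / (1 + 10^+1.32 + 10^-0.52)
   = 1 / (1 + 20.893 + 0.30200) = 1/22.195 = 0.04506

α₂ = 0.0451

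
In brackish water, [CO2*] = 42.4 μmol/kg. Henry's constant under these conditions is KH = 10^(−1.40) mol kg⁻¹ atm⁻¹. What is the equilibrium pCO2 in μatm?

KH = 10^(−1.40) = 3.981×10^-2 mol kg⁻¹ atm⁻¹
pCO2 = [CO2*]/KH = 42.4×10^-6 / 3.981×10^-2 = 1.07×10^-3 atm = 1070 μatm

pCO2 = 1070 μatm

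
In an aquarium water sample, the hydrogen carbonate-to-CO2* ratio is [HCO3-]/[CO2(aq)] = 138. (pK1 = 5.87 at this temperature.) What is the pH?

From K1 = [H⁺][HCO3-]/[CO2(aq)]:  pH = pK1 + log₁₀([HCO3-]/[CO2(aq)])
log₁₀(138) = +2.140
pH = 5.87 + (+2.140) = 8.01

pH = 8.01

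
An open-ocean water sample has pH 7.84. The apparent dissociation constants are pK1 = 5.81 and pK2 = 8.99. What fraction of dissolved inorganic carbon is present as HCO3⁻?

α₁ = 1 / (1 + [H⁺]/K1 + K2/[H⁺]) = 1 / (1 + 10^-2.03 + 10^-1.15)
   = 1 / (1 + 0.0093325 + 0.070795) = 1/1.0801 = 0.9258

α₁ = 0.926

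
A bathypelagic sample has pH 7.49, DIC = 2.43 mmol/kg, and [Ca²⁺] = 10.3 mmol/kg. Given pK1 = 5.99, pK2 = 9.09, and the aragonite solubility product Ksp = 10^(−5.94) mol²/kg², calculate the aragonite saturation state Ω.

α₂ = 1 / (1 + [H⁺]/K2 + [H⁺]²/(K1K2)) = 1 / (1 + 10^+1.60 + 10^+0.10)
   = 1 / (1 + 39.811 + 1.2589) = 1/42.070 = 0.02377
[CO3²⁻] = α₂ × DIC = 0.02377 × 2.43 = 0.05776 mmol/kg
Ksp = 10^(−5.94) = 1.148×10^-6
Ω = [Ca²⁺][CO3²⁻]/Ksp = (10.3×10^-3)(5.776×10^-5) / 1.148×10^-6 = 0.518

Ω = 0.518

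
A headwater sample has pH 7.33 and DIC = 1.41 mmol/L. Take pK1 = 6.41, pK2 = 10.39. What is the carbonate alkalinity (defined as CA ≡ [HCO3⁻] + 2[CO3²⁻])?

CA = 1.26 mmol/L

CA = [HCO3⁻] + 2[CO3²⁻] = (α₁ + 2α₂)·DIC
At pH 7.33: [H⁺]/K1 = 10^-0.92 = 0.12023, K2/[H⁺] = 10^-3.06 = 0.00087096
α₁ = 1/(1 + 0.12023 + 0.00087096) = 1/1.1211 = 0.8920; α₂ = α₁·K2/[H⁺] = 0.0007769
α₁ + 2α₂ = 0.8935
CA = 0.8935 × 1.41 = 1.26 mmol/L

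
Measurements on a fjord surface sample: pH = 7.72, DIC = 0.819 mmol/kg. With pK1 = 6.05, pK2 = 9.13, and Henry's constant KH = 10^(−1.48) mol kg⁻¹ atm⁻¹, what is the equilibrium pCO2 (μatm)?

pCO2 = 499 μatm

α₀ = 1 / (1 + K1/[H⁺] + K1K2/[H⁺]²) = 1 / (1 + 10^+1.67 + 10^+0.26)
   = 1 / (1 + 46.774 + 1.8197) = 1/49.593 = 0.02016
[CO2*] = α₀ × DIC = 0.02016 × 0.819 = 0.01651 mmol/kg = 16.51 μmol/kg
pCO2 = [CO2*]/KH = 1.651×10^-5 / 3.311×10^-2 = 499 μatm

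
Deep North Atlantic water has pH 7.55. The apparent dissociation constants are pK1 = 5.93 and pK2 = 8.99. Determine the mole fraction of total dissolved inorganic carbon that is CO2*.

α₀ = 0.0226

α₀ = 1 / (1 + K1/[H⁺] + K1K2/[H⁺]²) = 1 / (1 + 10^+1.62 + 10^+0.18)
   = 1 / (1 + 41.687 + 1.5136) = 1/44.200 = 0.02262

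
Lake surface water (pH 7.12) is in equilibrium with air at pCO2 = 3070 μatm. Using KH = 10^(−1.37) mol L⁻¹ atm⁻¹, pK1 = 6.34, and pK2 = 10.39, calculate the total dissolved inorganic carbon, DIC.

DIC = 0.920 mmol/L

[CO2*] = KH · pCO2 = 10^(−1.37) × 3070×10^-6 = 1.310×10^-4 mol/L
α₀ = 1/(1 + K1/[H⁺] + K1K2/[H⁺]²) = 1/(1 + 10^+0.78 + 10^-2.49) = 0.1423
DIC = [CO2*]/α₀ = 1.310×10^-4 / 0.1423 = 0.920 mmol/L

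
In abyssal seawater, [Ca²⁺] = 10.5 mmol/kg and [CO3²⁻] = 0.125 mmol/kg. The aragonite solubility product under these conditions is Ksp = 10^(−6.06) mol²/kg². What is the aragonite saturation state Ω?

Ksp = 10^(−6.06) = 8.710×10^-7
Ω = [Ca²⁺][CO3²⁻]/Ksp = (10.5×10^-3)(0.125×10^-3) / 8.710×10^-7 = 1.51

Ω = 1.51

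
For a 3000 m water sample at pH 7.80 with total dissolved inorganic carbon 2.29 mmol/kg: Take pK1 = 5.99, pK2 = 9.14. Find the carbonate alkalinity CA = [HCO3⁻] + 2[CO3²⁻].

CA = 2.36 mmol/kg

CA = [HCO3⁻] + 2[CO3²⁻] = (α₁ + 2α₂)·DIC
At pH 7.80: [H⁺]/K1 = 10^-1.81 = 0.015488, K2/[H⁺] = 10^-1.34 = 0.045709
α₁ = 1/(1 + 0.015488 + 0.045709) = 1/1.0612 = 0.9423; α₂ = α₁·K2/[H⁺] = 0.04307
α₁ + 2α₂ = 1.0285
CA = 1.0285 × 2.29 = 2.36 mmol/kg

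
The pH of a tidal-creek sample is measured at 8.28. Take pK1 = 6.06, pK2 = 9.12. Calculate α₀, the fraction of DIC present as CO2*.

α₀ = 1 / (1 + K1/[H⁺] + K1K2/[H⁺]²) = 1 / (1 + 10^+2.22 + 10^+1.38)
   = 1 / (1 + 165.96 + 23.988) = 1/190.95 = 0.005237

α₀ = 0.00524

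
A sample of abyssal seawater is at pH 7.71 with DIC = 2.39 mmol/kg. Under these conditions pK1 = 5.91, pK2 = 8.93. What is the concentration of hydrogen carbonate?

α₁ = 1 / (1 + [H⁺]/K1 + K2/[H⁺]) = 1 / (1 + 10^-1.80 + 10^-1.22)
   = 1 / (1 + 0.015849 + 0.060256) = 1/1.0761 = 0.9293
[HCO3⁻] = α₁ × DIC = 0.9293 × 2.39 = 2.22 mmol/kg

[HCO3⁻] = 2.22 mmol/kg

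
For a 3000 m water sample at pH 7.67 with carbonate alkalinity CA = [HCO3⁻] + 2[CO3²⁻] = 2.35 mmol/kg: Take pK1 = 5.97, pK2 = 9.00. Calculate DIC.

DIC = 2.29 mmol/kg

CA = [HCO3⁻] + 2[CO3²⁻] = (α₁ + 2α₂)·DIC
At pH 7.67: [H⁺]/K1 = 10^-1.70 = 0.019953, K2/[H⁺] = 10^-1.33 = 0.046774
α₁ = 1/(1 + 0.019953 + 0.046774) = 1/1.0667 = 0.9374; α₂ = α₁·K2/[H⁺] = 0.04385
α₁ + 2α₂ = 1.0251
DIC = CA / (α₁ + 2α₂) = 2.35 / 1.0251 = 2.29 mmol/kg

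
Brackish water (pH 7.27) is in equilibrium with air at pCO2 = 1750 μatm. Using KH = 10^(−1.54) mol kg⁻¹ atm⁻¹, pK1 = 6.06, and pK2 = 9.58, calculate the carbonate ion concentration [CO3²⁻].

[CO3²⁻] = 4.01 μmol/kg

[CO2*] = KH · pCO2 = 10^(−1.54) × 1750×10^-6 = 5.047×10^-5 mol/kg
α₀ = 1/(1 + K1/[H⁺] + K1K2/[H⁺]²) = 1/(1 + 10^+1.21 + 10^-1.10) = 0.05781
DIC = [CO2*]/α₀ = 5.047×10^-5 / 0.05781 = 0.8730 mmol/kg
[CO3²⁻] = α₂·DIC; α₂ = 0.004592, so [CO3²⁻] = 0.004592 × 0.8730 = 0.00401 mmol/kg = 4.01 μmol/kg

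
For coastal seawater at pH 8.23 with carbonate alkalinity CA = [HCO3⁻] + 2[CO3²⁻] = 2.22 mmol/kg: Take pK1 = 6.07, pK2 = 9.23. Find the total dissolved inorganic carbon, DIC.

DIC = 2.05 mmol/kg

CA = [HCO3⁻] + 2[CO3²⁻] = (α₁ + 2α₂)·DIC
At pH 8.23: [H⁺]/K1 = 10^-2.16 = 0.0069183, K2/[H⁺] = 10^-1.00 = 0.10000
α₁ = 1/(1 + 0.0069183 + 0.10000) = 1/1.1069 = 0.9034; α₂ = α₁·K2/[H⁺] = 0.09034
α₁ + 2α₂ = 1.0841
DIC = CA / (α₁ + 2α₂) = 2.22 / 1.0841 = 2.05 mmol/kg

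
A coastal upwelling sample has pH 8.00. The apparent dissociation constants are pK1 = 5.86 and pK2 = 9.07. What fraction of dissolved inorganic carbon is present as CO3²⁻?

α₂ = 0.0779

α₂ = 1 / (1 + [H⁺]/K2 + [H⁺]²/(K1K2)) = 1 / (1 + 10^+1.07 + 10^-1.07)
   = 1 / (1 + 11.749 + 0.085114) = 1/12.834 = 0.07792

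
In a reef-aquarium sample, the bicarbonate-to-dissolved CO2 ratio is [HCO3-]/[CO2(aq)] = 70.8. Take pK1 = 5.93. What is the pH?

pH = 7.78

From K1 = [H⁺][HCO3-]/[CO2(aq)]:  pH = pK1 + log₁₀([HCO3-]/[CO2(aq)])
log₁₀(70.8) = +1.850
pH = 5.93 + (+1.850) = 7.78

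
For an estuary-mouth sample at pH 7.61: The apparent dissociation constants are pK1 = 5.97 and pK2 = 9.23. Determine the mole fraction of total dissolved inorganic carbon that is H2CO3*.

α₀ = 1 / (1 + K1/[H⁺] + K1K2/[H⁺]²) = 1 / (1 + 10^+1.64 + 10^+0.02)
   = 1 / (1 + 43.652 + 1.0471) = 1/45.699 = 0.02188

α₀ = 0.0219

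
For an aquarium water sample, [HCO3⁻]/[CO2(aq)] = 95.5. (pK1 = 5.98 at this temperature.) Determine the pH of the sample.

From K1 = [H⁺][HCO3⁻]/[CO2(aq)]:  pH = pK1 + log₁₀([HCO3⁻]/[CO2(aq)])
log₁₀(95.5) = +1.980
pH = 5.98 + (+1.980) = 7.96

pH = 7.96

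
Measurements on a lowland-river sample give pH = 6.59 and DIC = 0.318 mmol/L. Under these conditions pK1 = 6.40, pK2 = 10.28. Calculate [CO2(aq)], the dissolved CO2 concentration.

[CO2*] = 0.125 mmol/L

α₀ = 1 / (1 + K1/[H⁺] + K1K2/[H⁺]²) = 1 / (1 + 10^+0.19 + 10^-3.50)
   = 1 / (1 + 1.5488 + 0.00031623) = 1/2.5491 = 0.3923
[CO2*] = α₀ × DIC = 0.3923 × 0.318 = 0.125 mmol/L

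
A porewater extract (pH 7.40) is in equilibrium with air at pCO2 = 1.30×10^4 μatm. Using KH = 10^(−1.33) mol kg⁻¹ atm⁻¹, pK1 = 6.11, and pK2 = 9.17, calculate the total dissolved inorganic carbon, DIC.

DIC = 12.7 mmol/kg

[CO2*] = KH · pCO2 = 10^(−1.33) × 1.30×10^4×10^-6 = 6.081×10^-4 mol/kg
α₀ = 1/(1 + K1/[H⁺] + K1K2/[H⁺]²) = 1/(1 + 10^+1.29 + 10^-0.48) = 0.04801
DIC = [CO2*]/α₀ = 6.081×10^-4 / 0.04801 = 12.7 mmol/kg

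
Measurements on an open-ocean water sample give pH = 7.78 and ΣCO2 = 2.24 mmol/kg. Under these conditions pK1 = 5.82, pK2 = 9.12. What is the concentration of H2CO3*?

α₀ = 1 / (1 + K1/[H⁺] + K1K2/[H⁺]²) = 1 / (1 + 10^+1.96 + 10^+0.62)
   = 1 / (1 + 91.201 + 4.1687) = 1/96.370 = 0.01038
[CO2*] = α₀ × DIC = 0.01038 × 2.24 = 0.0232 mmol/kg

[CO2*] = 0.0232 mmol/kg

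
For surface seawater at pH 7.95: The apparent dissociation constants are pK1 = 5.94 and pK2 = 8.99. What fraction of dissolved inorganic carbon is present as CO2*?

α₀ = 0.00888

α₀ = 1 / (1 + K1/[H⁺] + K1K2/[H⁺]²) = 1 / (1 + 10^+2.01 + 10^+0.97)
   = 1 / (1 + 102.33 + 9.3325) = 1/112.66 = 0.008876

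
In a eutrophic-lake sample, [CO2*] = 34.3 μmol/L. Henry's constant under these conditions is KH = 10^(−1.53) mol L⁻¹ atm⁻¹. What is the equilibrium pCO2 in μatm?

pCO2 = 1160 μatm

KH = 10^(−1.53) = 2.951×10^-2 mol L⁻¹ atm⁻¹
pCO2 = [CO2*]/KH = 34.3×10^-6 / 2.951×10^-2 = 1.16×10^-3 atm = 1160 μatm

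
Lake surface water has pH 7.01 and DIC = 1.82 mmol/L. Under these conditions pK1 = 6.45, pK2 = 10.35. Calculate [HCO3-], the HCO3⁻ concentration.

α₁ = 1 / (1 + [H⁺]/K1 + K2/[H⁺]) = 1 / (1 + 10^-0.56 + 10^-3.34)
   = 1 / (1 + 0.27542 + 0.00045709) = 1/1.2759 = 0.7838
[HCO3⁻] = α₁ × DIC = 0.7838 × 1.82 = 1.43 mmol/L

[HCO3⁻] = 1.43 mmol/L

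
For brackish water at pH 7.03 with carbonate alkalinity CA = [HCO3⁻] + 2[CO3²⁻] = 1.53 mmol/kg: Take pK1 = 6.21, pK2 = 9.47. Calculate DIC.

DIC = 1.75 mmol/kg

CA = [HCO3⁻] + 2[CO3²⁻] = (α₁ + 2α₂)·DIC
At pH 7.03: [H⁺]/K1 = 10^-0.82 = 0.15136, K2/[H⁺] = 10^-2.44 = 0.0036308
α₁ = 1/(1 + 0.15136 + 0.0036308) = 1/1.1550 = 0.8658; α₂ = α₁·K2/[H⁺] = 0.003144
α₁ + 2α₂ = 0.8721
DIC = CA / (α₁ + 2α₂) = 1.53 / 0.8721 = 1.75 mmol/kg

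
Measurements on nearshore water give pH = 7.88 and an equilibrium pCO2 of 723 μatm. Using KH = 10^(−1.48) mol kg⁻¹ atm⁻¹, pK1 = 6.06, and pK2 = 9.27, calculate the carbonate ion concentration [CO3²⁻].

[CO2*] = KH · pCO2 = 10^(−1.48) × 723×10^-6 = 2.394×10^-5 mol/kg
α₀ = 1/(1 + K1/[H⁺] + K1K2/[H⁺]²) = 1/(1 + 10^+1.82 + 10^+0.43) = 0.01433
DIC = [CO2*]/α₀ = 2.394×10^-5 / 0.01433 = 1.670 mmol/kg
[CO3²⁻] = α₂·DIC; α₂ = 0.03858, so [CO3²⁻] = 0.03858 × 1.670 = 0.0644 mmol/kg

[CO3²⁻] = 0.0644 mmol/kg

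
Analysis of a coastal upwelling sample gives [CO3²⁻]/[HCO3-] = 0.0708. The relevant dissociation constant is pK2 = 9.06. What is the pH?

pH = 7.91

From K2 = [H⁺][CO3²⁻]/[HCO3-]:  pH = pK2 + log₁₀([CO3²⁻]/[HCO3-])
log₁₀(0.0708) = -1.150
pH = 9.06 + (-1.150) = 7.91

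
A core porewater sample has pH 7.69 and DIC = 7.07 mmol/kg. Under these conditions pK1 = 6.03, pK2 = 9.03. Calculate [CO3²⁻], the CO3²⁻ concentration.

[CO3²⁻] = 0.303 mmol/kg

α₂ = 1 / (1 + [H⁺]/K2 + [H⁺]²/(K1K2)) = 1 / (1 + 10^+1.34 + 10^-0.32)
   = 1 / (1 + 21.878 + 0.47863) = 1/23.356 = 0.04282
[CO3²⁻] = α₂ × DIC = 0.04282 × 7.07 = 0.303 mmol/kg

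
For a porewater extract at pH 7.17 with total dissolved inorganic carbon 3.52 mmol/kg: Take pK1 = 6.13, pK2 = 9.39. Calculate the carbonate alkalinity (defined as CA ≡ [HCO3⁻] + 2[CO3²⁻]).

CA = 3.25 mmol/kg

CA = [HCO3⁻] + 2[CO3²⁻] = (α₁ + 2α₂)·DIC
At pH 7.17: [H⁺]/K1 = 10^-1.04 = 0.091201, K2/[H⁺] = 10^-2.22 = 0.0060256
α₁ = 1/(1 + 0.091201 + 0.0060256) = 1/1.0972 = 0.9114; α₂ = α₁·K2/[H⁺] = 0.005492
α₁ + 2α₂ = 0.9224
CA = 0.9224 × 3.52 = 3.25 mmol/kg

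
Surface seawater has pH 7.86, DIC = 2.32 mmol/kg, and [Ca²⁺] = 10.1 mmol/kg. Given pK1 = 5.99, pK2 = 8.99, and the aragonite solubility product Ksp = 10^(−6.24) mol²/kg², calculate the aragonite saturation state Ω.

Ω = 2.78

α₂ = 1 / (1 + [H⁺]/K2 + [H⁺]²/(K1K2)) = 1 / (1 + 10^+1.13 + 10^-0.74)
   = 1 / (1 + 13.490 + 0.18197) = 1/14.672 = 0.06816
[CO3²⁻] = α₂ × DIC = 0.06816 × 2.32 = 0.1581 mmol/kg
Ksp = 10^(−6.24) = 5.754×10^-7
Ω = [Ca²⁺][CO3²⁻]/Ksp = (10.1×10^-3)(1.581×10^-4) / 5.754×10^-7 = 2.78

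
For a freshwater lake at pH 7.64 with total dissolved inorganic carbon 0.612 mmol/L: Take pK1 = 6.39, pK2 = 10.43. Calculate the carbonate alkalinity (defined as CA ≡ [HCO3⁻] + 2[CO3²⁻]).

CA = [HCO3⁻] + 2[CO3²⁻] = (α₁ + 2α₂)·DIC
At pH 7.64: [H⁺]/K1 = 10^-1.25 = 0.056234, K2/[H⁺] = 10^-2.79 = 0.0016218
α₁ = 1/(1 + 0.056234 + 0.0016218) = 1/1.0579 = 0.9453; α₂ = α₁·K2/[H⁺] = 0.001533
α₁ + 2α₂ = 0.9484
CA = 0.9484 × 0.612 = 0.580 mmol/L

CA = 0.580 mmol/L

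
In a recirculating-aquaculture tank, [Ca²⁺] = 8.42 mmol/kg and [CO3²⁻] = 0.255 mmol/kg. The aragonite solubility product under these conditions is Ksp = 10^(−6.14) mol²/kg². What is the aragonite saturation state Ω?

Ksp = 10^(−6.14) = 7.244×10^-7
Ω = [Ca²⁺][CO3²⁻]/Ksp = (8.42×10^-3)(0.255×10^-3) / 7.244×10^-7 = 2.96

Ω = 2.96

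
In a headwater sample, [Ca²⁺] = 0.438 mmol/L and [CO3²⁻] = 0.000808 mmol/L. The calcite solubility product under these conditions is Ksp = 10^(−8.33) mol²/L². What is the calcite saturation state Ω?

Ω = 0.0757

Ksp = 10^(−8.33) = 4.677×10^-9
Ω = [Ca²⁺][CO3²⁻]/Ksp = (0.438×10^-3)(0.000808×10^-3) / 4.677×10^-9 = 0.0757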